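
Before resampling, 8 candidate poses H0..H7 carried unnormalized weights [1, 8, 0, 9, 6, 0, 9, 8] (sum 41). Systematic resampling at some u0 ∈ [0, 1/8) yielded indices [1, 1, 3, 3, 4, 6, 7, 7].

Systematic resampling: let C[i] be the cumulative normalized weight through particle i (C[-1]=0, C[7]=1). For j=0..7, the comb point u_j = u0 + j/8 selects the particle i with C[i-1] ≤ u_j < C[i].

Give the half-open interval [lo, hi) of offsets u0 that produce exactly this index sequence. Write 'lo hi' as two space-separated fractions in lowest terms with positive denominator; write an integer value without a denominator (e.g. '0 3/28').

C = [1/41, 9/41, 9/41, 18/41, 24/41, 24/41, 33/41, 1]
j=0 picked index 1: u0 ∈ [1/41, 9/41)
j=1 picked index 1: u0 ∈ [-33/328, 31/328)
j=2 picked index 3: u0 ∈ [-5/164, 31/164)
j=3 picked index 3: u0 ∈ [-51/328, 21/328)
j=4 picked index 4: u0 ∈ [-5/82, 7/82)
j=5 picked index 6: u0 ∈ [-13/328, 59/328)
j=6 picked index 7: u0 ∈ [9/164, 1/4)
j=7 picked index 7: u0 ∈ [-23/328, 1/8)
intersection: [9/164, 21/328)

9/164 21/328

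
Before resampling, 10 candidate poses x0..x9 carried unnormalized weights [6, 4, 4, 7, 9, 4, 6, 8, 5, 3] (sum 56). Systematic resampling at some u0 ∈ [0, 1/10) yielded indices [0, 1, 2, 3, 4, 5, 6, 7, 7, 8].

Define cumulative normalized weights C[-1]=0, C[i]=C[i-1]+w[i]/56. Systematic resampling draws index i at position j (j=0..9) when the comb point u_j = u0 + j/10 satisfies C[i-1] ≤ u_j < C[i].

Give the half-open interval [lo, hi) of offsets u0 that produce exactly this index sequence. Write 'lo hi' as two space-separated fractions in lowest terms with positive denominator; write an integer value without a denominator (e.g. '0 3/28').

C = [3/28, 5/28, 1/4, 3/8, 15/28, 17/28, 5/7, 6/7, 53/56, 1]
j=0 picked index 0: u0 ∈ [0, 3/28)
j=1 picked index 1: u0 ∈ [1/140, 11/140)
j=2 picked index 2: u0 ∈ [-3/140, 1/20)
j=3 picked index 3: u0 ∈ [-1/20, 3/40)
j=4 picked index 4: u0 ∈ [-1/40, 19/140)
j=5 picked index 5: u0 ∈ [1/28, 3/28)
j=6 picked index 6: u0 ∈ [1/140, 4/35)
j=7 picked index 7: u0 ∈ [1/70, 11/70)
j=8 picked index 7: u0 ∈ [-3/35, 2/35)
j=9 picked index 8: u0 ∈ [-3/70, 13/280)
intersection: [1/28, 13/280)

1/28 13/280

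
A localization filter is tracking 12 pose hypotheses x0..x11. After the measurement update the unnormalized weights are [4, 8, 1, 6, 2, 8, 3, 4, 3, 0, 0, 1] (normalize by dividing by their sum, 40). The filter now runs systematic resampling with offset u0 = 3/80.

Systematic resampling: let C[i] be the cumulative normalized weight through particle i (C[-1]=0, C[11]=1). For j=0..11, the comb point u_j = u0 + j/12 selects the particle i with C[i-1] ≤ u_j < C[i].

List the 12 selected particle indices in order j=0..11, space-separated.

0 1 1 1 3 3 5 5 5 6 7 8

C = [1/10, 3/10, 13/40, 19/40, 21/40, 29/40, 4/5, 9/10, 39/40, 39/40, 39/40, 1]
j=0: u_0=3/80 ∈ [0, 1/10) → index 0
j=1: u_1=29/240 ∈ [1/10, 3/10) → index 1
j=2: u_2=49/240 ∈ [1/10, 3/10) → index 1
j=3: u_3=23/80 ∈ [1/10, 3/10) → index 1
j=4: u_4=89/240 ∈ [13/40, 19/40) → index 3
j=5: u_5=109/240 ∈ [13/40, 19/40) → index 3
j=6: u_6=43/80 ∈ [21/40, 29/40) → index 5
j=7: u_7=149/240 ∈ [21/40, 29/40) → index 5
j=8: u_8=169/240 ∈ [21/40, 29/40) → index 5
j=9: u_9=63/80 ∈ [29/40, 4/5) → index 6
j=10: u_10=209/240 ∈ [4/5, 9/10) → index 7
j=11: u_11=229/240 ∈ [9/10, 39/40) → index 8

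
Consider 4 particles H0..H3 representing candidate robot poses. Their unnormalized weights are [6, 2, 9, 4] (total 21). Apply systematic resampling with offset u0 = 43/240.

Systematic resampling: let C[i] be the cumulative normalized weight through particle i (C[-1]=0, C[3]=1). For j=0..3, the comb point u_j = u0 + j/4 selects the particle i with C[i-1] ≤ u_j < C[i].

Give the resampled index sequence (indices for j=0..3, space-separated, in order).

C = [2/7, 8/21, 17/21, 1]
j=0: u_0=43/240 ∈ [0, 2/7) → index 0
j=1: u_1=103/240 ∈ [8/21, 17/21) → index 2
j=2: u_2=163/240 ∈ [8/21, 17/21) → index 2
j=3: u_3=223/240 ∈ [17/21, 1) → index 3

0 2 2 3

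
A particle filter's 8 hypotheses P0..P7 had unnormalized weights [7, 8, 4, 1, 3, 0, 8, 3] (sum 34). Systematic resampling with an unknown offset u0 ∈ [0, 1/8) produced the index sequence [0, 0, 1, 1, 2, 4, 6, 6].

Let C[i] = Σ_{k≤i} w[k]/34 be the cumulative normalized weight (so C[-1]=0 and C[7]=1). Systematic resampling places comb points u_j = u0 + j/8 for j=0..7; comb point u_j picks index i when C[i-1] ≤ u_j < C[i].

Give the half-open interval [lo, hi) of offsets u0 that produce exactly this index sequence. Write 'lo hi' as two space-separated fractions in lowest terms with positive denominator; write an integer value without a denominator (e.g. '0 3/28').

0 5/136

C = [7/34, 15/34, 19/34, 10/17, 23/34, 23/34, 31/34, 1]
j=0 picked index 0: u0 ∈ [0, 7/34)
j=1 picked index 0: u0 ∈ [-1/8, 11/136)
j=2 picked index 1: u0 ∈ [-3/68, 13/68)
j=3 picked index 1: u0 ∈ [-23/136, 9/136)
j=4 picked index 2: u0 ∈ [-1/17, 1/17)
j=5 picked index 4: u0 ∈ [-5/136, 7/136)
j=6 picked index 6: u0 ∈ [-5/68, 11/68)
j=7 picked index 6: u0 ∈ [-27/136, 5/136)
intersection: [0, 5/136)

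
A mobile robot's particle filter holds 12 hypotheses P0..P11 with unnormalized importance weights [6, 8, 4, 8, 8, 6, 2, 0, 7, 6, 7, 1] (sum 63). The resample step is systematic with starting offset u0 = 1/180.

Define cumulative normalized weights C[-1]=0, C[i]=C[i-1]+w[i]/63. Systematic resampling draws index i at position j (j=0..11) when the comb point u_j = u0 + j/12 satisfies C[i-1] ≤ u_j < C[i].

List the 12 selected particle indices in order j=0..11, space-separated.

0 0 1 2 3 4 4 5 8 8 9 10

C = [2/21, 2/9, 2/7, 26/63, 34/63, 40/63, 2/3, 2/3, 7/9, 55/63, 62/63, 1]
j=0: u_0=1/180 ∈ [0, 2/21) → index 0
j=1: u_1=4/45 ∈ [0, 2/21) → index 0
j=2: u_2=31/180 ∈ [2/21, 2/9) → index 1
j=3: u_3=23/90 ∈ [2/9, 2/7) → index 2
j=4: u_4=61/180 ∈ [2/7, 26/63) → index 3
j=5: u_5=19/45 ∈ [26/63, 34/63) → index 4
j=6: u_6=91/180 ∈ [26/63, 34/63) → index 4
j=7: u_7=53/90 ∈ [34/63, 40/63) → index 5
j=8: u_8=121/180 ∈ [2/3, 7/9) → index 8
j=9: u_9=34/45 ∈ [2/3, 7/9) → index 8
j=10: u_10=151/180 ∈ [7/9, 55/63) → index 9
j=11: u_11=83/90 ∈ [55/63, 62/63) → index 10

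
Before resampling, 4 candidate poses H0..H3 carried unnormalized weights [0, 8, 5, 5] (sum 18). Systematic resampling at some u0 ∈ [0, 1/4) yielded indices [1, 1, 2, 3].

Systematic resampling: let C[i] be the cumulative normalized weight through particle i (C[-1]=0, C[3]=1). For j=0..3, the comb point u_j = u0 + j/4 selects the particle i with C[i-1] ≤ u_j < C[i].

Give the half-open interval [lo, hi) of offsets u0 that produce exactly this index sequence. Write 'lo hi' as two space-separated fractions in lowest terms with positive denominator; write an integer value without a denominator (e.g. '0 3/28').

0 7/36

C = [0, 4/9, 13/18, 1]
j=0 picked index 1: u0 ∈ [0, 4/9)
j=1 picked index 1: u0 ∈ [-1/4, 7/36)
j=2 picked index 2: u0 ∈ [-1/18, 2/9)
j=3 picked index 3: u0 ∈ [-1/36, 1/4)
intersection: [0, 7/36)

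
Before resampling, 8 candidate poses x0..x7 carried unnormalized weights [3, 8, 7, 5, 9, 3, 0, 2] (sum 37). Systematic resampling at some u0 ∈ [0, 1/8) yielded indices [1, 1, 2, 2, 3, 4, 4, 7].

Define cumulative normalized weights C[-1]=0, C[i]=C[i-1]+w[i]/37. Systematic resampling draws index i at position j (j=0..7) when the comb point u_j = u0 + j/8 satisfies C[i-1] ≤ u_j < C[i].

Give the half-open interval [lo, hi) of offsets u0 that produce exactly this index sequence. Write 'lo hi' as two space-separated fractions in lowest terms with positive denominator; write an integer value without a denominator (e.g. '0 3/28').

C = [3/37, 11/37, 18/37, 23/37, 32/37, 35/37, 35/37, 1]
j=0 picked index 1: u0 ∈ [3/37, 11/37)
j=1 picked index 1: u0 ∈ [-13/296, 51/296)
j=2 picked index 2: u0 ∈ [7/148, 35/148)
j=3 picked index 2: u0 ∈ [-23/296, 33/296)
j=4 picked index 3: u0 ∈ [-1/74, 9/74)
j=5 picked index 4: u0 ∈ [-1/296, 71/296)
j=6 picked index 4: u0 ∈ [-19/148, 17/148)
j=7 picked index 7: u0 ∈ [21/296, 1/8)
intersection: [3/37, 33/296)

3/37 33/296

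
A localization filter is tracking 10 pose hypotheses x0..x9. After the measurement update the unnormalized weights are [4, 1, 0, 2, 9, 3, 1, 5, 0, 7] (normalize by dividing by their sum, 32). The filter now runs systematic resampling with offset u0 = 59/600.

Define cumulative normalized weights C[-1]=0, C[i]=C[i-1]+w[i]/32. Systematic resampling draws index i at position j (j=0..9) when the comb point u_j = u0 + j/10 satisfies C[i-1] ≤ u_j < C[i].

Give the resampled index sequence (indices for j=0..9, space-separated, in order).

0 3 4 4 4 6 7 9 9 9

C = [1/8, 5/32, 5/32, 7/32, 1/2, 19/32, 5/8, 25/32, 25/32, 1]
j=0: u_0=59/600 ∈ [0, 1/8) → index 0
j=1: u_1=119/600 ∈ [5/32, 7/32) → index 3
j=2: u_2=179/600 ∈ [7/32, 1/2) → index 4
j=3: u_3=239/600 ∈ [7/32, 1/2) → index 4
j=4: u_4=299/600 ∈ [7/32, 1/2) → index 4
j=5: u_5=359/600 ∈ [19/32, 5/8) → index 6
j=6: u_6=419/600 ∈ [5/8, 25/32) → index 7
j=7: u_7=479/600 ∈ [25/32, 1) → index 9
j=8: u_8=539/600 ∈ [25/32, 1) → index 9
j=9: u_9=599/600 ∈ [25/32, 1) → index 9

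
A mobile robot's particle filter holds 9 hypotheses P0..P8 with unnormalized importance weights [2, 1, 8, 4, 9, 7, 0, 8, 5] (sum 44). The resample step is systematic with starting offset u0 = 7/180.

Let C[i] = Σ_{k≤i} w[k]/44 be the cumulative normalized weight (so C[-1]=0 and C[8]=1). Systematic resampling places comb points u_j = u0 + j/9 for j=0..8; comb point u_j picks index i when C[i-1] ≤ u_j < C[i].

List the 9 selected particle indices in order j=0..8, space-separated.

0 2 3 4 4 5 7 7 8

C = [1/22, 3/44, 1/4, 15/44, 6/11, 31/44, 31/44, 39/44, 1]
j=0: u_0=7/180 ∈ [0, 1/22) → index 0
j=1: u_1=3/20 ∈ [3/44, 1/4) → index 2
j=2: u_2=47/180 ∈ [1/4, 15/44) → index 3
j=3: u_3=67/180 ∈ [15/44, 6/11) → index 4
j=4: u_4=29/60 ∈ [15/44, 6/11) → index 4
j=5: u_5=107/180 ∈ [6/11, 31/44) → index 5
j=6: u_6=127/180 ∈ [31/44, 39/44) → index 7
j=7: u_7=49/60 ∈ [31/44, 39/44) → index 7
j=8: u_8=167/180 ∈ [39/44, 1) → index 8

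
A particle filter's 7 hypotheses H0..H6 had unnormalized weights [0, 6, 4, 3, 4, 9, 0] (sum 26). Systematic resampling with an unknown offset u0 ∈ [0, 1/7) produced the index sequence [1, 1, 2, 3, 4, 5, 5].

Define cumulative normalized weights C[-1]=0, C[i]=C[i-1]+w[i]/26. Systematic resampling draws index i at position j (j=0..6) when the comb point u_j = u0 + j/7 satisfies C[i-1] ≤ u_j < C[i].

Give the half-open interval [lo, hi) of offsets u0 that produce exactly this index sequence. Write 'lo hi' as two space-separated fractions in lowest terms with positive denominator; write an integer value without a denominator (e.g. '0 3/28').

C = [0, 3/13, 5/13, 1/2, 17/26, 1, 1]
j=0 picked index 1: u0 ∈ [0, 3/13)
j=1 picked index 1: u0 ∈ [-1/7, 8/91)
j=2 picked index 2: u0 ∈ [-5/91, 9/91)
j=3 picked index 3: u0 ∈ [-4/91, 1/14)
j=4 picked index 4: u0 ∈ [-1/14, 15/182)
j=5 picked index 5: u0 ∈ [-11/182, 2/7)
j=6 picked index 5: u0 ∈ [-37/182, 1/7)
intersection: [0, 1/14)

0 1/14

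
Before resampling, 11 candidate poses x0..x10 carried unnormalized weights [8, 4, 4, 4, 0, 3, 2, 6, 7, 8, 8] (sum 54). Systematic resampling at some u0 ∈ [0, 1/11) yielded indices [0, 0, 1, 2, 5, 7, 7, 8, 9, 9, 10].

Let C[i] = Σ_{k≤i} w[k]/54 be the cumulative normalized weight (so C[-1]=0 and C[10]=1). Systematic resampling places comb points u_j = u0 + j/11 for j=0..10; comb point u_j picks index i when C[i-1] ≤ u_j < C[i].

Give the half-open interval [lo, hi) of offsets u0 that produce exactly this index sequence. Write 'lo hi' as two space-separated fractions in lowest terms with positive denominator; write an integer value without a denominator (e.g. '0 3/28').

5/594 7/297

C = [4/27, 2/9, 8/27, 10/27, 10/27, 23/54, 25/54, 31/54, 19/27, 23/27, 1]
j=0 picked index 0: u0 ∈ [0, 4/27)
j=1 picked index 0: u0 ∈ [-1/11, 17/297)
j=2 picked index 1: u0 ∈ [-10/297, 4/99)
j=3 picked index 2: u0 ∈ [-5/99, 7/297)
j=4 picked index 5: u0 ∈ [2/297, 37/594)
j=5 picked index 7: u0 ∈ [5/594, 71/594)
j=6 picked index 7: u0 ∈ [-49/594, 17/594)
j=7 picked index 8: u0 ∈ [-37/594, 20/297)
j=8 picked index 9: u0 ∈ [-7/297, 37/297)
j=9 picked index 9: u0 ∈ [-34/297, 10/297)
j=10 picked index 10: u0 ∈ [-17/297, 1/11)
intersection: [5/594, 7/297)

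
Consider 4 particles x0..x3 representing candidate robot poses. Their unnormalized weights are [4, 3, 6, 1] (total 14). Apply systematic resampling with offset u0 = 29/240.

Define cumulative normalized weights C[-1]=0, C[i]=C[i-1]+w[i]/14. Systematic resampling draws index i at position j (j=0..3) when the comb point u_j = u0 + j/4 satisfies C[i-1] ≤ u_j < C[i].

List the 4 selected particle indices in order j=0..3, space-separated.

C = [2/7, 1/2, 13/14, 1]
j=0: u_0=29/240 ∈ [0, 2/7) → index 0
j=1: u_1=89/240 ∈ [2/7, 1/2) → index 1
j=2: u_2=149/240 ∈ [1/2, 13/14) → index 2
j=3: u_3=209/240 ∈ [1/2, 13/14) → index 2

0 1 2 2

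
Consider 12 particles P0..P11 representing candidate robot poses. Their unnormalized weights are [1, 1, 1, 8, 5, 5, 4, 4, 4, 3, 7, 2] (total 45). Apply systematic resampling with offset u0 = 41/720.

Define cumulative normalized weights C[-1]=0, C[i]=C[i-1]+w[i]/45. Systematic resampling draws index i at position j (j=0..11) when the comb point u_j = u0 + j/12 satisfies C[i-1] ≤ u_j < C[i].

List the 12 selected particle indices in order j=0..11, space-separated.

C = [1/45, 2/45, 1/15, 11/45, 16/45, 7/15, 5/9, 29/45, 11/15, 4/5, 43/45, 1]
j=0: u_0=41/720 ∈ [2/45, 1/15) → index 2
j=1: u_1=101/720 ∈ [1/15, 11/45) → index 3
j=2: u_2=161/720 ∈ [1/15, 11/45) → index 3
j=3: u_3=221/720 ∈ [11/45, 16/45) → index 4
j=4: u_4=281/720 ∈ [16/45, 7/15) → index 5
j=5: u_5=341/720 ∈ [7/15, 5/9) → index 6
j=6: u_6=401/720 ∈ [5/9, 29/45) → index 7
j=7: u_7=461/720 ∈ [5/9, 29/45) → index 7
j=8: u_8=521/720 ∈ [29/45, 11/15) → index 8
j=9: u_9=581/720 ∈ [4/5, 43/45) → index 10
j=10: u_10=641/720 ∈ [4/5, 43/45) → index 10
j=11: u_11=701/720 ∈ [43/45, 1) → index 11

2 3 3 4 5 6 7 7 8 10 10 11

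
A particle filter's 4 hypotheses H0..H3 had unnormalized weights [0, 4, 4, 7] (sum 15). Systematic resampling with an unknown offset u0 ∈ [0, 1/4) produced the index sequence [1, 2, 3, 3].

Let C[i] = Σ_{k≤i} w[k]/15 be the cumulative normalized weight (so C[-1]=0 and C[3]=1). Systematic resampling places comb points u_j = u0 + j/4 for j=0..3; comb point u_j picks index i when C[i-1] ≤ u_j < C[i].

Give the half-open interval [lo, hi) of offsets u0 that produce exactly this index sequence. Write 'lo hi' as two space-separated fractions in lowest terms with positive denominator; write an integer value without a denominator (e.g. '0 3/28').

1/30 1/4

C = [0, 4/15, 8/15, 1]
j=0 picked index 1: u0 ∈ [0, 4/15)
j=1 picked index 2: u0 ∈ [1/60, 17/60)
j=2 picked index 3: u0 ∈ [1/30, 1/2)
j=3 picked index 3: u0 ∈ [-13/60, 1/4)
intersection: [1/30, 1/4)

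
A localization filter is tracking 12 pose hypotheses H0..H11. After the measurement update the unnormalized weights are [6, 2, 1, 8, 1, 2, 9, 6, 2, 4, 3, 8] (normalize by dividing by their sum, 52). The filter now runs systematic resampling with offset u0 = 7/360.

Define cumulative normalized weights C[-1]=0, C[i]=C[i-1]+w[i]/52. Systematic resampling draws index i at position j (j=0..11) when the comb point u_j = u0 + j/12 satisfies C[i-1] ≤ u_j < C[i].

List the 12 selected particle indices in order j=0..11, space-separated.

0 0 3 3 5 6 6 7 8 9 11 11

C = [3/26, 2/13, 9/52, 17/52, 9/26, 5/13, 29/52, 35/52, 37/52, 41/52, 11/13, 1]
j=0: u_0=7/360 ∈ [0, 3/26) → index 0
j=1: u_1=37/360 ∈ [0, 3/26) → index 0
j=2: u_2=67/360 ∈ [9/52, 17/52) → index 3
j=3: u_3=97/360 ∈ [9/52, 17/52) → index 3
j=4: u_4=127/360 ∈ [9/26, 5/13) → index 5
j=5: u_5=157/360 ∈ [5/13, 29/52) → index 6
j=6: u_6=187/360 ∈ [5/13, 29/52) → index 6
j=7: u_7=217/360 ∈ [29/52, 35/52) → index 7
j=8: u_8=247/360 ∈ [35/52, 37/52) → index 8
j=9: u_9=277/360 ∈ [37/52, 41/52) → index 9
j=10: u_10=307/360 ∈ [11/13, 1) → index 11
j=11: u_11=337/360 ∈ [11/13, 1) → index 11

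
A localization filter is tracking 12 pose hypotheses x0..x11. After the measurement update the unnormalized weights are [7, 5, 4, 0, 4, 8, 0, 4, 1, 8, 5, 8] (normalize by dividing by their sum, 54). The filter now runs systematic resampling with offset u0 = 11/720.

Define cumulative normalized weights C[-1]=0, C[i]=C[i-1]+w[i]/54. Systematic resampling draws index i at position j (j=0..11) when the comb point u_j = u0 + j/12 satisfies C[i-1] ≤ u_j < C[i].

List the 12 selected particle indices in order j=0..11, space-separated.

C = [7/54, 2/9, 8/27, 8/27, 10/27, 14/27, 14/27, 16/27, 11/18, 41/54, 23/27, 1]
j=0: u_0=11/720 ∈ [0, 7/54) → index 0
j=1: u_1=71/720 ∈ [0, 7/54) → index 0
j=2: u_2=131/720 ∈ [7/54, 2/9) → index 1
j=3: u_3=191/720 ∈ [2/9, 8/27) → index 2
j=4: u_4=251/720 ∈ [8/27, 10/27) → index 4
j=5: u_5=311/720 ∈ [10/27, 14/27) → index 5
j=6: u_6=371/720 ∈ [10/27, 14/27) → index 5
j=7: u_7=431/720 ∈ [16/27, 11/18) → index 8
j=8: u_8=491/720 ∈ [11/18, 41/54) → index 9
j=9: u_9=551/720 ∈ [41/54, 23/27) → index 10
j=10: u_10=611/720 ∈ [41/54, 23/27) → index 10
j=11: u_11=671/720 ∈ [23/27, 1) → index 11

0 0 1 2 4 5 5 8 9 10 10 11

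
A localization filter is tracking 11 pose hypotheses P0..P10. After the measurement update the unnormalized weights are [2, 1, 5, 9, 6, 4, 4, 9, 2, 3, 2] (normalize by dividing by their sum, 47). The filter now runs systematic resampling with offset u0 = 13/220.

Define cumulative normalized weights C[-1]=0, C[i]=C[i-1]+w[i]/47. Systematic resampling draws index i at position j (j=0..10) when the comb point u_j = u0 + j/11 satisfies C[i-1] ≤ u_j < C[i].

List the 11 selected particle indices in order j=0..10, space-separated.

1 2 3 3 4 5 6 7 7 8 10

C = [2/47, 3/47, 8/47, 17/47, 23/47, 27/47, 31/47, 40/47, 42/47, 45/47, 1]
j=0: u_0=13/220 ∈ [2/47, 3/47) → index 1
j=1: u_1=3/20 ∈ [3/47, 8/47) → index 2
j=2: u_2=53/220 ∈ [8/47, 17/47) → index 3
j=3: u_3=73/220 ∈ [8/47, 17/47) → index 3
j=4: u_4=93/220 ∈ [17/47, 23/47) → index 4
j=5: u_5=113/220 ∈ [23/47, 27/47) → index 5
j=6: u_6=133/220 ∈ [27/47, 31/47) → index 6
j=7: u_7=153/220 ∈ [31/47, 40/47) → index 7
j=8: u_8=173/220 ∈ [31/47, 40/47) → index 7
j=9: u_9=193/220 ∈ [40/47, 42/47) → index 8
j=10: u_10=213/220 ∈ [45/47, 1) → index 10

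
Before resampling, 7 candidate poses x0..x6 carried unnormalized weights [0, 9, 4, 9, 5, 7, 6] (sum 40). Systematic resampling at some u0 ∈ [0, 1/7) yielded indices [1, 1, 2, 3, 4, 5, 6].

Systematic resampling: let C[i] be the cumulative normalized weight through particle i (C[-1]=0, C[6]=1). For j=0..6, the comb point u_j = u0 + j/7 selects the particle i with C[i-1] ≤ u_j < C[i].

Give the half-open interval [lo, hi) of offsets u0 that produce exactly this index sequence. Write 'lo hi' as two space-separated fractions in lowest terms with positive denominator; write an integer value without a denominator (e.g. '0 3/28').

C = [0, 9/40, 13/40, 11/20, 27/40, 17/20, 1]
j=0 picked index 1: u0 ∈ [0, 9/40)
j=1 picked index 1: u0 ∈ [-1/7, 23/280)
j=2 picked index 2: u0 ∈ [-17/280, 11/280)
j=3 picked index 3: u0 ∈ [-29/280, 17/140)
j=4 picked index 4: u0 ∈ [-3/140, 29/280)
j=5 picked index 5: u0 ∈ [-11/280, 19/140)
j=6 picked index 6: u0 ∈ [-1/140, 1/7)
intersection: [0, 11/280)

0 11/280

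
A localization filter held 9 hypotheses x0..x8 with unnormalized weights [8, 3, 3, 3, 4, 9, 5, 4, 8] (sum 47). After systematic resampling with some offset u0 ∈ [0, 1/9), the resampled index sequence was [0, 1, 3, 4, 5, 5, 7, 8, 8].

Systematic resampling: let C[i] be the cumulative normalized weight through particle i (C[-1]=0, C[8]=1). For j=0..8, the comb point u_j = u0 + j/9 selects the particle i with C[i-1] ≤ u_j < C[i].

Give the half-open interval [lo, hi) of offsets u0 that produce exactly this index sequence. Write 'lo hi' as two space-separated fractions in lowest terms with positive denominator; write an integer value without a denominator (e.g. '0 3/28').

C = [8/47, 11/47, 14/47, 17/47, 21/47, 30/47, 35/47, 39/47, 1]
j=0 picked index 0: u0 ∈ [0, 8/47)
j=1 picked index 1: u0 ∈ [25/423, 52/423)
j=2 picked index 3: u0 ∈ [32/423, 59/423)
j=3 picked index 4: u0 ∈ [4/141, 16/141)
j=4 picked index 5: u0 ∈ [1/423, 82/423)
j=5 picked index 5: u0 ∈ [-46/423, 35/423)
j=6 picked index 7: u0 ∈ [11/141, 23/141)
j=7 picked index 8: u0 ∈ [22/423, 2/9)
j=8 picked index 8: u0 ∈ [-25/423, 1/9)
intersection: [11/141, 35/423)

11/141 35/423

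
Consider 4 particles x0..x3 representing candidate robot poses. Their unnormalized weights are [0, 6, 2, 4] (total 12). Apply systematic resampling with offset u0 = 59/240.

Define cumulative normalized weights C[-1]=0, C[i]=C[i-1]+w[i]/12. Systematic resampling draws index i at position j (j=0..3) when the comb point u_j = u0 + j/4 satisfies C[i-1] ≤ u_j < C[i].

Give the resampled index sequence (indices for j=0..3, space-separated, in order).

1 1 3 3

C = [0, 1/2, 2/3, 1]
j=0: u_0=59/240 ∈ [0, 1/2) → index 1
j=1: u_1=119/240 ∈ [0, 1/2) → index 1
j=2: u_2=179/240 ∈ [2/3, 1) → index 3
j=3: u_3=239/240 ∈ [2/3, 1) → index 3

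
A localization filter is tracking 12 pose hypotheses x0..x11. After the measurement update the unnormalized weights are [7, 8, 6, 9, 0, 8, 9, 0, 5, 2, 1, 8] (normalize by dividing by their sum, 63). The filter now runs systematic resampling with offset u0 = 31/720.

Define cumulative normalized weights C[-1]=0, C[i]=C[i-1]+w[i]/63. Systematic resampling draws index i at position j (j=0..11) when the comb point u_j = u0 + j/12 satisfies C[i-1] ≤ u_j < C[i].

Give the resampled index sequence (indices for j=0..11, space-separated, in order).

0 1 1 2 3 3 5 6 6 8 11 11

C = [1/9, 5/21, 1/3, 10/21, 10/21, 38/63, 47/63, 47/63, 52/63, 6/7, 55/63, 1]
j=0: u_0=31/720 ∈ [0, 1/9) → index 0
j=1: u_1=91/720 ∈ [1/9, 5/21) → index 1
j=2: u_2=151/720 ∈ [1/9, 5/21) → index 1
j=3: u_3=211/720 ∈ [5/21, 1/3) → index 2
j=4: u_4=271/720 ∈ [1/3, 10/21) → index 3
j=5: u_5=331/720 ∈ [1/3, 10/21) → index 3
j=6: u_6=391/720 ∈ [10/21, 38/63) → index 5
j=7: u_7=451/720 ∈ [38/63, 47/63) → index 6
j=8: u_8=511/720 ∈ [38/63, 47/63) → index 6
j=9: u_9=571/720 ∈ [47/63, 52/63) → index 8
j=10: u_10=631/720 ∈ [55/63, 1) → index 11
j=11: u_11=691/720 ∈ [55/63, 1) → index 11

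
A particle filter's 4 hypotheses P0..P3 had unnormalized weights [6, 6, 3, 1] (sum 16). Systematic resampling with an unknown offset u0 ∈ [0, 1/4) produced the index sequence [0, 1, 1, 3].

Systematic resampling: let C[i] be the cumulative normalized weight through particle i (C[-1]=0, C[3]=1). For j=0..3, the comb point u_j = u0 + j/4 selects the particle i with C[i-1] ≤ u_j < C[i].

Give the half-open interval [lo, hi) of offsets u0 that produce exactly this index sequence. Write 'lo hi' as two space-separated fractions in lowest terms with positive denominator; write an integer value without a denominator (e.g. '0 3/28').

C = [3/8, 3/4, 15/16, 1]
j=0 picked index 0: u0 ∈ [0, 3/8)
j=1 picked index 1: u0 ∈ [1/8, 1/2)
j=2 picked index 1: u0 ∈ [-1/8, 1/4)
j=3 picked index 3: u0 ∈ [3/16, 1/4)
intersection: [3/16, 1/4)

3/16 1/4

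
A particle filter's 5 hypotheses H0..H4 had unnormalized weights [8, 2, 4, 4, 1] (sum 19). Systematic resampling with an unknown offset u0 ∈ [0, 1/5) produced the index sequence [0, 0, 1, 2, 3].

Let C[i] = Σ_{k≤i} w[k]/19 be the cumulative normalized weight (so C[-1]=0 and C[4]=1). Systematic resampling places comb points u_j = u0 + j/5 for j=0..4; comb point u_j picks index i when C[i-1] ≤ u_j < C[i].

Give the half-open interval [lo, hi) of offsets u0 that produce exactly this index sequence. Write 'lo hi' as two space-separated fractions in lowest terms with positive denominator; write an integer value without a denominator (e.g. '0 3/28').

2/95 12/95

C = [8/19, 10/19, 14/19, 18/19, 1]
j=0 picked index 0: u0 ∈ [0, 8/19)
j=1 picked index 0: u0 ∈ [-1/5, 21/95)
j=2 picked index 1: u0 ∈ [2/95, 12/95)
j=3 picked index 2: u0 ∈ [-7/95, 13/95)
j=4 picked index 3: u0 ∈ [-6/95, 14/95)
intersection: [2/95, 12/95)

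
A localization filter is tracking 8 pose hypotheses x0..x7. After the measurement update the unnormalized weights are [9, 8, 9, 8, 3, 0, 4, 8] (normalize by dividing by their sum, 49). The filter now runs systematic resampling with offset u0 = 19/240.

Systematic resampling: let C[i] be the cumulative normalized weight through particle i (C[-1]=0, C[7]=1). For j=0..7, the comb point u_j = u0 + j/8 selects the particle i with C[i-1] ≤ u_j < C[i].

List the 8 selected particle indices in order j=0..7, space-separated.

C = [9/49, 17/49, 26/49, 34/49, 37/49, 37/49, 41/49, 1]
j=0: u_0=19/240 ∈ [0, 9/49) → index 0
j=1: u_1=49/240 ∈ [9/49, 17/49) → index 1
j=2: u_2=79/240 ∈ [9/49, 17/49) → index 1
j=3: u_3=109/240 ∈ [17/49, 26/49) → index 2
j=4: u_4=139/240 ∈ [26/49, 34/49) → index 3
j=5: u_5=169/240 ∈ [34/49, 37/49) → index 4
j=6: u_6=199/240 ∈ [37/49, 41/49) → index 6
j=7: u_7=229/240 ∈ [41/49, 1) → index 7

0 1 1 2 3 4 6 7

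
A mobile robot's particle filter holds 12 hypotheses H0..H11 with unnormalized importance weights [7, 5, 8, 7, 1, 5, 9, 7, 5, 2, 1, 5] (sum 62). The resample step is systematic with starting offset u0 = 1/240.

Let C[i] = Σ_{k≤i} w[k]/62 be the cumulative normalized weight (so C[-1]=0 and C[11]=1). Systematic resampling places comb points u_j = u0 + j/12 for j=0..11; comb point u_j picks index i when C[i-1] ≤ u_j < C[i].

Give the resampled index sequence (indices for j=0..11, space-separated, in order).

0 0 1 2 3 3 5 6 6 7 8 11

C = [7/62, 6/31, 10/31, 27/62, 14/31, 33/62, 21/31, 49/62, 27/31, 28/31, 57/62, 1]
j=0: u_0=1/240 ∈ [0, 7/62) → index 0
j=1: u_1=7/80 ∈ [0, 7/62) → index 0
j=2: u_2=41/240 ∈ [7/62, 6/31) → index 1
j=3: u_3=61/240 ∈ [6/31, 10/31) → index 2
j=4: u_4=27/80 ∈ [10/31, 27/62) → index 3
j=5: u_5=101/240 ∈ [10/31, 27/62) → index 3
j=6: u_6=121/240 ∈ [14/31, 33/62) → index 5
j=7: u_7=47/80 ∈ [33/62, 21/31) → index 6
j=8: u_8=161/240 ∈ [33/62, 21/31) → index 6
j=9: u_9=181/240 ∈ [21/31, 49/62) → index 7
j=10: u_10=67/80 ∈ [49/62, 27/31) → index 8
j=11: u_11=221/240 ∈ [57/62, 1) → index 11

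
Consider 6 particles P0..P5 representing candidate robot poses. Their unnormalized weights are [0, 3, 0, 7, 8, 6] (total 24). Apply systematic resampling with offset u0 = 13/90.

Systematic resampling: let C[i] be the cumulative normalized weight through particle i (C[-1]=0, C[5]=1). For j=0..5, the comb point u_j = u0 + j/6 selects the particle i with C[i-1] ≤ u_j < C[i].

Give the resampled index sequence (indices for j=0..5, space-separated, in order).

3 3 4 4 5 5

C = [0, 1/8, 1/8, 5/12, 3/4, 1]
j=0: u_0=13/90 ∈ [1/8, 5/12) → index 3
j=1: u_1=14/45 ∈ [1/8, 5/12) → index 3
j=2: u_2=43/90 ∈ [5/12, 3/4) → index 4
j=3: u_3=29/45 ∈ [5/12, 3/4) → index 4
j=4: u_4=73/90 ∈ [3/4, 1) → index 5
j=5: u_5=44/45 ∈ [3/4, 1) → index 5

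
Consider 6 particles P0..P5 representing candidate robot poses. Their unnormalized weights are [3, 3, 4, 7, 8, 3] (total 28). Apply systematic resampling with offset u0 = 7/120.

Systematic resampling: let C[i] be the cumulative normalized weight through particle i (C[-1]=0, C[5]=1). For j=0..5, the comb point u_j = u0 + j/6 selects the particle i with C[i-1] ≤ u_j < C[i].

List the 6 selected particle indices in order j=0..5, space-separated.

0 2 3 3 4 4

C = [3/28, 3/14, 5/14, 17/28, 25/28, 1]
j=0: u_0=7/120 ∈ [0, 3/28) → index 0
j=1: u_1=9/40 ∈ [3/14, 5/14) → index 2
j=2: u_2=47/120 ∈ [5/14, 17/28) → index 3
j=3: u_3=67/120 ∈ [5/14, 17/28) → index 3
j=4: u_4=29/40 ∈ [17/28, 25/28) → index 4
j=5: u_5=107/120 ∈ [17/28, 25/28) → index 4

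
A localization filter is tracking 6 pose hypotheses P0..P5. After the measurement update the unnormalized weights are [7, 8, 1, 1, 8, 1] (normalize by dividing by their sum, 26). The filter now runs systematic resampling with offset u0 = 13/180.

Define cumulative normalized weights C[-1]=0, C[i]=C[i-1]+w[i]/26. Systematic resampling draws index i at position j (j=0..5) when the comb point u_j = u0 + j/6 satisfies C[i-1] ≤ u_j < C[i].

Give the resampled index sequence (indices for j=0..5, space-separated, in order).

C = [7/26, 15/26, 8/13, 17/26, 25/26, 1]
j=0: u_0=13/180 ∈ [0, 7/26) → index 0
j=1: u_1=43/180 ∈ [0, 7/26) → index 0
j=2: u_2=73/180 ∈ [7/26, 15/26) → index 1
j=3: u_3=103/180 ∈ [7/26, 15/26) → index 1
j=4: u_4=133/180 ∈ [17/26, 25/26) → index 4
j=5: u_5=163/180 ∈ [17/26, 25/26) → index 4

0 0 1 1 4 4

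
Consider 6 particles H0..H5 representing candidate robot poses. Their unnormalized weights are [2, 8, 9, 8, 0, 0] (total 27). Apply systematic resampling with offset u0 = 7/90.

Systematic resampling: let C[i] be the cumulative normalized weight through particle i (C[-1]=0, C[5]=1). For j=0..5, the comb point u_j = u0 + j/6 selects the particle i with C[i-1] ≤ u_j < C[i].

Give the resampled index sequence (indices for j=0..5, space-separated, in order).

1 1 2 2 3 3

C = [2/27, 10/27, 19/27, 1, 1, 1]
j=0: u_0=7/90 ∈ [2/27, 10/27) → index 1
j=1: u_1=11/45 ∈ [2/27, 10/27) → index 1
j=2: u_2=37/90 ∈ [10/27, 19/27) → index 2
j=3: u_3=26/45 ∈ [10/27, 19/27) → index 2
j=4: u_4=67/90 ∈ [19/27, 1) → index 3
j=5: u_5=41/45 ∈ [19/27, 1) → index 3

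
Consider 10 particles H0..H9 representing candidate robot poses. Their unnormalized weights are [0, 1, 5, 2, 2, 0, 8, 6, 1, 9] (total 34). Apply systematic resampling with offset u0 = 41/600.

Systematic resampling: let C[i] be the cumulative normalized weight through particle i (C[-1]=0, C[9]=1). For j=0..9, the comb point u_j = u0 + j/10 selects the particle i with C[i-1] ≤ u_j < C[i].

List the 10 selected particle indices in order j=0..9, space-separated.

2 2 4 6 6 7 7 9 9 9

C = [0, 1/34, 3/17, 4/17, 5/17, 5/17, 9/17, 12/17, 25/34, 1]
j=0: u_0=41/600 ∈ [1/34, 3/17) → index 2
j=1: u_1=101/600 ∈ [1/34, 3/17) → index 2
j=2: u_2=161/600 ∈ [4/17, 5/17) → index 4
j=3: u_3=221/600 ∈ [5/17, 9/17) → index 6
j=4: u_4=281/600 ∈ [5/17, 9/17) → index 6
j=5: u_5=341/600 ∈ [9/17, 12/17) → index 7
j=6: u_6=401/600 ∈ [9/17, 12/17) → index 7
j=7: u_7=461/600 ∈ [25/34, 1) → index 9
j=8: u_8=521/600 ∈ [25/34, 1) → index 9
j=9: u_9=581/600 ∈ [25/34, 1) → index 9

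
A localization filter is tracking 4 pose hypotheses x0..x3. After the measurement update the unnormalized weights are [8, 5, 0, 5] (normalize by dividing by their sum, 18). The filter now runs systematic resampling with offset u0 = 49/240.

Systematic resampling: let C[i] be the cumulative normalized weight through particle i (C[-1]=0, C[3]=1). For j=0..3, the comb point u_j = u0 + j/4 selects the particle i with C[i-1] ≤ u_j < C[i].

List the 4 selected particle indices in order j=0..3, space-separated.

0 1 1 3

C = [4/9, 13/18, 13/18, 1]
j=0: u_0=49/240 ∈ [0, 4/9) → index 0
j=1: u_1=109/240 ∈ [4/9, 13/18) → index 1
j=2: u_2=169/240 ∈ [4/9, 13/18) → index 1
j=3: u_3=229/240 ∈ [13/18, 1) → index 3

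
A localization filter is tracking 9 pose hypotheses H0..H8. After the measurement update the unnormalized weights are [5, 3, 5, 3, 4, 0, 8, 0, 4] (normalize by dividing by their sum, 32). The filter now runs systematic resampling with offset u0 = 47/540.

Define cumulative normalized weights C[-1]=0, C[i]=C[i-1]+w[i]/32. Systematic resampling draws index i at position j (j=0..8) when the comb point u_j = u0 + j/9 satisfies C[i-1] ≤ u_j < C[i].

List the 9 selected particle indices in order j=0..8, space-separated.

0 1 2 3 4 6 6 6 8

C = [5/32, 1/4, 13/32, 1/2, 5/8, 5/8, 7/8, 7/8, 1]
j=0: u_0=47/540 ∈ [0, 5/32) → index 0
j=1: u_1=107/540 ∈ [5/32, 1/4) → index 1
j=2: u_2=167/540 ∈ [1/4, 13/32) → index 2
j=3: u_3=227/540 ∈ [13/32, 1/2) → index 3
j=4: u_4=287/540 ∈ [1/2, 5/8) → index 4
j=5: u_5=347/540 ∈ [5/8, 7/8) → index 6
j=6: u_6=407/540 ∈ [5/8, 7/8) → index 6
j=7: u_7=467/540 ∈ [5/8, 7/8) → index 6
j=8: u_8=527/540 ∈ [7/8, 1) → index 8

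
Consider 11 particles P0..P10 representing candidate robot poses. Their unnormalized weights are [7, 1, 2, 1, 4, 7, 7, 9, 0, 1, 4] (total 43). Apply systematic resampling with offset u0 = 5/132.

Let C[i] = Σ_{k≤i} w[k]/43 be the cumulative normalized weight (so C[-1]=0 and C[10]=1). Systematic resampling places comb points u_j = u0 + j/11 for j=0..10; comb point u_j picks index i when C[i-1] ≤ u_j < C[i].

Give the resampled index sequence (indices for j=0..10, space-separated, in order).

C = [7/43, 8/43, 10/43, 11/43, 15/43, 22/43, 29/43, 38/43, 38/43, 39/43, 1]
j=0: u_0=5/132 ∈ [0, 7/43) → index 0
j=1: u_1=17/132 ∈ [0, 7/43) → index 0
j=2: u_2=29/132 ∈ [8/43, 10/43) → index 2
j=3: u_3=41/132 ∈ [11/43, 15/43) → index 4
j=4: u_4=53/132 ∈ [15/43, 22/43) → index 5
j=5: u_5=65/132 ∈ [15/43, 22/43) → index 5
j=6: u_6=7/12 ∈ [22/43, 29/43) → index 6
j=7: u_7=89/132 ∈ [22/43, 29/43) → index 6
j=8: u_8=101/132 ∈ [29/43, 38/43) → index 7
j=9: u_9=113/132 ∈ [29/43, 38/43) → index 7
j=10: u_10=125/132 ∈ [39/43, 1) → index 10

0 0 2 4 5 5 6 6 7 7 10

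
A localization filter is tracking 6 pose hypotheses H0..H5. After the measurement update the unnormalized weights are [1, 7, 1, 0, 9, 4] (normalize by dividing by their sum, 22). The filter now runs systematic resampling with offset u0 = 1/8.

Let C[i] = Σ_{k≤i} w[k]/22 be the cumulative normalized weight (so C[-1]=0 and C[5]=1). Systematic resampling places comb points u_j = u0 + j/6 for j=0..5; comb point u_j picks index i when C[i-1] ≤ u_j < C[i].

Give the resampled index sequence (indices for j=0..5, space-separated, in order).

C = [1/22, 4/11, 9/22, 9/22, 9/11, 1]
j=0: u_0=1/8 ∈ [1/22, 4/11) → index 1
j=1: u_1=7/24 ∈ [1/22, 4/11) → index 1
j=2: u_2=11/24 ∈ [9/22, 9/11) → index 4
j=3: u_3=5/8 ∈ [9/22, 9/11) → index 4
j=4: u_4=19/24 ∈ [9/22, 9/11) → index 4
j=5: u_5=23/24 ∈ [9/11, 1) → index 5

1 1 4 4 4 5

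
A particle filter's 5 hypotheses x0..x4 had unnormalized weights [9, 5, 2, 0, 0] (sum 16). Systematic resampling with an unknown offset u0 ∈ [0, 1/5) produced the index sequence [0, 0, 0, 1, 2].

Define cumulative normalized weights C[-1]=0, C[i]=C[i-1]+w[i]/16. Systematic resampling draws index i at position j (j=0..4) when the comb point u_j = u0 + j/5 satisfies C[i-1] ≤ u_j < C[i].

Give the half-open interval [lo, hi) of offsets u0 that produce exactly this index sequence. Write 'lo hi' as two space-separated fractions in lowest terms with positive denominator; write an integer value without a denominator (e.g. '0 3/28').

3/40 13/80

C = [9/16, 7/8, 1, 1, 1]
j=0 picked index 0: u0 ∈ [0, 9/16)
j=1 picked index 0: u0 ∈ [-1/5, 29/80)
j=2 picked index 0: u0 ∈ [-2/5, 13/80)
j=3 picked index 1: u0 ∈ [-3/80, 11/40)
j=4 picked index 2: u0 ∈ [3/40, 1/5)
intersection: [3/40, 13/80)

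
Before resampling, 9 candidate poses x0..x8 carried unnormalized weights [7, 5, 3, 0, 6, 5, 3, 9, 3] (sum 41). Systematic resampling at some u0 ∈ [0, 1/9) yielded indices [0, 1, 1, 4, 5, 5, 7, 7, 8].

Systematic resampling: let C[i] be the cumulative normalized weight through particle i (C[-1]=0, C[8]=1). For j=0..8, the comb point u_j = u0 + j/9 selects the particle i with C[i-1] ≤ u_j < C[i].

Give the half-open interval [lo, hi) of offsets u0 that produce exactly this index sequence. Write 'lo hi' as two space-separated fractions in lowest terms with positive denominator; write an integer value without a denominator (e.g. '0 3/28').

C = [7/41, 12/41, 15/41, 15/41, 21/41, 26/41, 29/41, 38/41, 1]
j=0 picked index 0: u0 ∈ [0, 7/41)
j=1 picked index 1: u0 ∈ [22/369, 67/369)
j=2 picked index 1: u0 ∈ [-19/369, 26/369)
j=3 picked index 4: u0 ∈ [4/123, 22/123)
j=4 picked index 5: u0 ∈ [25/369, 70/369)
j=5 picked index 5: u0 ∈ [-16/369, 29/369)
j=6 picked index 7: u0 ∈ [5/123, 32/123)
j=7 picked index 7: u0 ∈ [-26/369, 55/369)
j=8 picked index 8: u0 ∈ [14/369, 1/9)
intersection: [25/369, 26/369)

25/369 26/369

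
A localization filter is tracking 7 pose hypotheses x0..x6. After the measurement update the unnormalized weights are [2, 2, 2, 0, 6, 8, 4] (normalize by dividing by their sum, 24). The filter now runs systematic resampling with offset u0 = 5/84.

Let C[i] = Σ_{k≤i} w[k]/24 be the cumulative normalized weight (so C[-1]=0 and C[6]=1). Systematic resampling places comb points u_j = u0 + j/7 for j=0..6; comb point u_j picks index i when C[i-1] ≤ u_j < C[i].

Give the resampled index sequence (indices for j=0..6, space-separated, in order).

0 2 4 4 5 5 6

C = [1/12, 1/6, 1/4, 1/4, 1/2, 5/6, 1]
j=0: u_0=5/84 ∈ [0, 1/12) → index 0
j=1: u_1=17/84 ∈ [1/6, 1/4) → index 2
j=2: u_2=29/84 ∈ [1/4, 1/2) → index 4
j=3: u_3=41/84 ∈ [1/4, 1/2) → index 4
j=4: u_4=53/84 ∈ [1/2, 5/6) → index 5
j=5: u_5=65/84 ∈ [1/2, 5/6) → index 5
j=6: u_6=11/12 ∈ [5/6, 1) → index 6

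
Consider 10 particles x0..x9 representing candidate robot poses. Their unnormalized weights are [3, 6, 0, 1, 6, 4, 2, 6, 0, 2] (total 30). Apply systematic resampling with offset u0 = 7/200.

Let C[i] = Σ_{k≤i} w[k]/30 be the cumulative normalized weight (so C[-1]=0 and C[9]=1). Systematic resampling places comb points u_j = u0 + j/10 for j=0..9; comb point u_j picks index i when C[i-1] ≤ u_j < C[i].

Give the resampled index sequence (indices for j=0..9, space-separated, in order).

C = [1/10, 3/10, 3/10, 1/3, 8/15, 2/3, 11/15, 14/15, 14/15, 1]
j=0: u_0=7/200 ∈ [0, 1/10) → index 0
j=1: u_1=27/200 ∈ [1/10, 3/10) → index 1
j=2: u_2=47/200 ∈ [1/10, 3/10) → index 1
j=3: u_3=67/200 ∈ [1/3, 8/15) → index 4
j=4: u_4=87/200 ∈ [1/3, 8/15) → index 4
j=5: u_5=107/200 ∈ [8/15, 2/3) → index 5
j=6: u_6=127/200 ∈ [8/15, 2/3) → index 5
j=7: u_7=147/200 ∈ [11/15, 14/15) → index 7
j=8: u_8=167/200 ∈ [11/15, 14/15) → index 7
j=9: u_9=187/200 ∈ [14/15, 1) → index 9

0 1 1 4 4 5 5 7 7 9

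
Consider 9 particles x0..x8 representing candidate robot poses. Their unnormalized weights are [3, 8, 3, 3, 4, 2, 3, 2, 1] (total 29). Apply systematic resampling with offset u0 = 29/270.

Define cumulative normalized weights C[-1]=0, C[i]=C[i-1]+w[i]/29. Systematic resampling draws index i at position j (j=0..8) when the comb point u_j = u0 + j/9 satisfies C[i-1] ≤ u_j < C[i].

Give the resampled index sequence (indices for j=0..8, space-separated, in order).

1 1 1 2 3 4 5 6 8

C = [3/29, 11/29, 14/29, 17/29, 21/29, 23/29, 26/29, 28/29, 1]
j=0: u_0=29/270 ∈ [3/29, 11/29) → index 1
j=1: u_1=59/270 ∈ [3/29, 11/29) → index 1
j=2: u_2=89/270 ∈ [3/29, 11/29) → index 1
j=3: u_3=119/270 ∈ [11/29, 14/29) → index 2
j=4: u_4=149/270 ∈ [14/29, 17/29) → index 3
j=5: u_5=179/270 ∈ [17/29, 21/29) → index 4
j=6: u_6=209/270 ∈ [21/29, 23/29) → index 5
j=7: u_7=239/270 ∈ [23/29, 26/29) → index 6
j=8: u_8=269/270 ∈ [28/29, 1) → index 8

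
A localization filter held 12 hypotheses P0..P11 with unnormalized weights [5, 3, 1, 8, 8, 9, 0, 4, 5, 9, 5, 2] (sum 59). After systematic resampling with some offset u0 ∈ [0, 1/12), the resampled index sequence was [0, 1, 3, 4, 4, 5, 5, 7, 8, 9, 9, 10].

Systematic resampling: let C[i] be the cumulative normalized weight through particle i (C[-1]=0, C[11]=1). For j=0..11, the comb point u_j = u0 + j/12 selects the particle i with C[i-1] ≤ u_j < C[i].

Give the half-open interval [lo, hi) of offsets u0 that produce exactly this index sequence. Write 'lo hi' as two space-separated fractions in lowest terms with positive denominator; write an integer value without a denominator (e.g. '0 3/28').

C = [5/59, 8/59, 9/59, 17/59, 25/59, 34/59, 34/59, 38/59, 43/59, 52/59, 57/59, 1]
j=0 picked index 0: u0 ∈ [0, 5/59)
j=1 picked index 1: u0 ∈ [1/708, 37/708)
j=2 picked index 3: u0 ∈ [-5/354, 43/354)
j=3 picked index 4: u0 ∈ [9/236, 41/236)
j=4 picked index 4: u0 ∈ [-8/177, 16/177)
j=5 picked index 5: u0 ∈ [5/708, 113/708)
j=6 picked index 5: u0 ∈ [-9/118, 9/118)
j=7 picked index 7: u0 ∈ [-5/708, 43/708)
j=8 picked index 8: u0 ∈ [-4/177, 11/177)
j=9 picked index 9: u0 ∈ [-5/236, 31/236)
j=10 picked index 9: u0 ∈ [-37/354, 17/354)
j=11 picked index 10: u0 ∈ [-25/708, 35/708)
intersection: [9/236, 17/354)

9/236 17/354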